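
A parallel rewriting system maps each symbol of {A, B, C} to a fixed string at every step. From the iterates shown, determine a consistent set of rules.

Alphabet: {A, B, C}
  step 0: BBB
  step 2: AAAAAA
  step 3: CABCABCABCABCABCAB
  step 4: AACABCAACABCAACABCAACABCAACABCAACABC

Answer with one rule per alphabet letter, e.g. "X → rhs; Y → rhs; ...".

A->CAB, B->C, C->AA

  step 3 ⇒ step 4: CABCABCABCABCABCAB ⇒ AA·CAB·C·AA·CAB·C·AA·CAB·C·AA·CAB·C·AA·CAB·C·AA·CAB·C
    A ↦ CAB
    B ↦ C
    C ↦ AA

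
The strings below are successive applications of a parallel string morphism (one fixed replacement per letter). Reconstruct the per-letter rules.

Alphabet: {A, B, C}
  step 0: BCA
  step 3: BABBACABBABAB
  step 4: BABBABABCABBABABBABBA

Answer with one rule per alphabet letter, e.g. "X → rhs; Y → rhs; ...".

A->B, B->BA, C->CA

  step 3 ⇒ step 4: BABBACABBABAB ⇒ BA·B·BA·BA·B·CA·B·BA·BA·B·BA·B·BA
    A ↦ B
    B ↦ BA
    C ↦ CA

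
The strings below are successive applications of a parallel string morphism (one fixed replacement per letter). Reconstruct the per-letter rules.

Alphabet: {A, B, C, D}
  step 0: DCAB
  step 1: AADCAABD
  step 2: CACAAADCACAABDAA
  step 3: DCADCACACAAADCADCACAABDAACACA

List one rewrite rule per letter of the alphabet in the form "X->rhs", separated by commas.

  step 2 ⇒ step 3: CACAAADCACAABDAA ⇒ D·CA·D·CA·CA·CA·AA·D·CA·D·CA·CA·ABD·AA·CA·CA
    A ↦ CA
    B ↦ ABD
    C ↦ D
    D ↦ AA

A->CA, B->ABD, C->D, D->AA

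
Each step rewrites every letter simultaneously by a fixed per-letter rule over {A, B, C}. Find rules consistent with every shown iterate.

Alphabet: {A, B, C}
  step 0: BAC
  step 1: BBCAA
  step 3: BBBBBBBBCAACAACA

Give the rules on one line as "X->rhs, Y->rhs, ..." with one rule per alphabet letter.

A->CA, B->BB, C->A

  step 0 ⇒ step 1: BAC ⇒ BB·CA·A
    A ↦ CA
    B ↦ BB
    C ↦ A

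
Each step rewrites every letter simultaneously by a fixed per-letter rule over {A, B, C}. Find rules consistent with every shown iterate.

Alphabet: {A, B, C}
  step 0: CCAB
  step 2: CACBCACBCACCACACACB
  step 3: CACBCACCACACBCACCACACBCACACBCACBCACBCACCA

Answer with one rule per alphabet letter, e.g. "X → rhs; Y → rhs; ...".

A->CB, B->CCA, C->CA

  step 2 ⇒ step 3: CACBCACBCACCACACACB ⇒ CA·CB·CA·CCA·CA·CB·CA·CCA·CA·CB·CA·CA·CB·CA·CB·CA·CB·CA·CCA
    A ↦ CB
    B ↦ CCA
    C ↦ CA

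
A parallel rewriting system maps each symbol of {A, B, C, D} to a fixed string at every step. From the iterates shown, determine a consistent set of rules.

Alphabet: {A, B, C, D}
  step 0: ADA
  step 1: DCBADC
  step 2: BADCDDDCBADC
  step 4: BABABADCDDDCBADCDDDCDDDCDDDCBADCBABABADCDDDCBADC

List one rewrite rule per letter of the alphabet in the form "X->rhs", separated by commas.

A->DC, B->DD, C->DC, D->BA

  step 1 ⇒ step 2: DCBADC ⇒ BA·DC·DD·DC·BA·DC
    A ↦ DC
    B ↦ DD
    C ↦ DC
    D ↦ BA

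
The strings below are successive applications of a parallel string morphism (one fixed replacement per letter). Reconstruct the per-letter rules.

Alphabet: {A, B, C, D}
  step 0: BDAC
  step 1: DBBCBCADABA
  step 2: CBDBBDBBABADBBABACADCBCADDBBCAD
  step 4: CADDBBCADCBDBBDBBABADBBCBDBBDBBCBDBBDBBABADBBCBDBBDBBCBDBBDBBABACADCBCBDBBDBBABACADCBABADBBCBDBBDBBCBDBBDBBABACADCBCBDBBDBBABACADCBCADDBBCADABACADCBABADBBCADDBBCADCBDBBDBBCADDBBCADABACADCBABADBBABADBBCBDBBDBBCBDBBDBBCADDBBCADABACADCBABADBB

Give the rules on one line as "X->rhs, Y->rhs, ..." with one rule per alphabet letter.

A->CAD, B->DBB, C->ABA, D->CB

  step 1 ⇒ step 2: DBBCBCADABA ⇒ CB·DBB·DBB·ABA·DBB·ABA·CAD·CB·CAD·DBB·CAD
    A ↦ CAD
    B ↦ DBB
    C ↦ ABA
    D ↦ CB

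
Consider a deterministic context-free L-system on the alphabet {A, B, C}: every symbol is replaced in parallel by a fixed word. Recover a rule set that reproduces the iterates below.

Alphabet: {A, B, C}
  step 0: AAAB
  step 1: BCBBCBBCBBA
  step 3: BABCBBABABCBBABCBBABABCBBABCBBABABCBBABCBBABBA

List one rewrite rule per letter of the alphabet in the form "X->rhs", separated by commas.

  step 0 ⇒ step 1: AAAB ⇒ BCB·BCB·BCB·BA
    A ↦ BCB
    B ↦ BA
    C ↦ B  (constrained at step 1)

A->BCB, B->BA, C->B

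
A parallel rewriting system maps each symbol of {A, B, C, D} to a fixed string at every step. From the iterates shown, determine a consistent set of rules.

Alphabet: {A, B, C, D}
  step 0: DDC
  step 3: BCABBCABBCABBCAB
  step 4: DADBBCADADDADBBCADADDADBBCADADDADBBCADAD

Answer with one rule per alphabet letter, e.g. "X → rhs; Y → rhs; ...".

A->CA, B->DAD, C->BB, D->B

  step 3 ⇒ step 4: BCABBCABBCABBCAB ⇒ DAD·BB·CA·DAD·DAD·BB·CA·DAD·DAD·BB·CA·DAD·DAD·BB·CA·DAD
    A ↦ CA
    B ↦ DAD
    C ↦ BB
    D ↦ B  (constrained at step 0)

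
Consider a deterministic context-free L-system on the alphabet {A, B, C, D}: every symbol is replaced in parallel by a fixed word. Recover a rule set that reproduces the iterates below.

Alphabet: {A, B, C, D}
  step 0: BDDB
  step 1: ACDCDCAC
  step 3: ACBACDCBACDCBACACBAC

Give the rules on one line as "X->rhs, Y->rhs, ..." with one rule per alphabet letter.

  step 0 ⇒ step 1: BDDB ⇒ AC·DC·DC·AC
    B ↦ AC
    D ↦ DC
    A ↦ AC  (constrained at step 1)
    C ↦ B  (constrained at step 1)

A->AC, B->AC, C->B, D->DC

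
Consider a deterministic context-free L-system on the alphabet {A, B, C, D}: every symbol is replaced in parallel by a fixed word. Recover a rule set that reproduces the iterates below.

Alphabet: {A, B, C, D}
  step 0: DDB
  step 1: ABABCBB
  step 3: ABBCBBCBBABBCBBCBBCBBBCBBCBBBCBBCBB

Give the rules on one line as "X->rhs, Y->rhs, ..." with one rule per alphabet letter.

  step 0 ⇒ step 1: DDB ⇒ AB·AB·CBB
    B ↦ CBB
    D ↦ AB
    A ↦ D  (constrained at step 1)
    C ↦ B  (constrained at step 1)

A->D, B->CBB, C->B, D->AB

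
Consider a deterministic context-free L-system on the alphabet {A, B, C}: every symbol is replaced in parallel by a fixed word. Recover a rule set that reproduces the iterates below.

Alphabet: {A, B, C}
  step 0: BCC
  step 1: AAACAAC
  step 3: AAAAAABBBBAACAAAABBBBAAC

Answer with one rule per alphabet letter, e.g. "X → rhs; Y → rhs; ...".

  step 0 ⇒ step 1: BCC ⇒ A·AAC·AAC
    B ↦ A
    C ↦ AAC
    A ↦ BB  (constrained at step 1)

A->BB, B->A, C->AAC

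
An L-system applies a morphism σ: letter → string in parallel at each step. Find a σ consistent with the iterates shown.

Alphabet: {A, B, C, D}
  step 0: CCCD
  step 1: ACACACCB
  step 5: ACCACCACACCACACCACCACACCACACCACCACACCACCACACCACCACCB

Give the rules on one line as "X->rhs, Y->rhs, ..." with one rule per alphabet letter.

A->C, B->D, C->AC, D->CB

  step 0 ⇒ step 1: CCCD ⇒ AC·AC·AC·CB
    C ↦ AC
    D ↦ CB
    A ↦ C  (constrained at step 1)
    B ↦ D  (constrained at step 1)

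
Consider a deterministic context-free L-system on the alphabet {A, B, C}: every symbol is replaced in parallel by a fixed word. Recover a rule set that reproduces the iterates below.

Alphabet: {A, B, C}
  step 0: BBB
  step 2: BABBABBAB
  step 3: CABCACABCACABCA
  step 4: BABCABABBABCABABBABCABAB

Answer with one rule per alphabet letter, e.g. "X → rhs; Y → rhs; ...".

A->B, B->CA, C->BA

  step 3 ⇒ step 4: CABCACABCACABCA ⇒ BA·B·CA·BA·B·BA·B·CA·BA·B·BA·B·CA·BA·B
    A ↦ B
    B ↦ CA
    C ↦ BA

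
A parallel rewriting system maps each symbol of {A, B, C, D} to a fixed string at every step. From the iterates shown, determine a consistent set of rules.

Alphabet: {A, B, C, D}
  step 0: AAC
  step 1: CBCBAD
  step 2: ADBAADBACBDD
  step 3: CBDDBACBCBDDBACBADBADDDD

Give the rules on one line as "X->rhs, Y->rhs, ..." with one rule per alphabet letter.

  step 2 ⇒ step 3: ADBAADBACBDD ⇒ CB·DD·BA·CB·CB·DD·BA·CB·AD·BA·DD·DD
    A ↦ CB
    B ↦ BA
    C ↦ AD
    D ↦ DD

A->CB, B->BA, C->AD, D->DD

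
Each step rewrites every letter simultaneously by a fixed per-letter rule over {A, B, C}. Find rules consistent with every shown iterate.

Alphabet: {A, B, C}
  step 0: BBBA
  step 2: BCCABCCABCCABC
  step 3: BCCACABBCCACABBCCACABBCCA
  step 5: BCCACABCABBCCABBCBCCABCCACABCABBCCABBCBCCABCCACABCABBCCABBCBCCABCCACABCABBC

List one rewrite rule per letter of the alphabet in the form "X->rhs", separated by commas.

  step 2 ⇒ step 3: BCCABCCABCCABC ⇒ BC·CA·CA·B·BC·CA·CA·B·BC·CA·CA·B·BC·CA
    A ↦ B
    B ↦ BC
    C ↦ CA

A->B, B->BC, C->CA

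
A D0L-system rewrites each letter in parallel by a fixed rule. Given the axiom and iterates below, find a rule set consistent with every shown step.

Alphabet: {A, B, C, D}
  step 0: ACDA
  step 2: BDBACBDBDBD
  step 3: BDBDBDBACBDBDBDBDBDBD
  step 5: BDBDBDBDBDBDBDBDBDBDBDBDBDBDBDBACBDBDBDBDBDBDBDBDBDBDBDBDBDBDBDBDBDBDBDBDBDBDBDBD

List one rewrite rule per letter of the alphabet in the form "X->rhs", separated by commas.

A->B, B->BD, C->AC, D->BD

  step 2 ⇒ step 3: BDBACBDBDBD ⇒ BD·BD·BD·B·AC·BD·BD·BD·BD·BD·BD
    A ↦ B
    B ↦ BD
    C ↦ AC
    D ↦ BD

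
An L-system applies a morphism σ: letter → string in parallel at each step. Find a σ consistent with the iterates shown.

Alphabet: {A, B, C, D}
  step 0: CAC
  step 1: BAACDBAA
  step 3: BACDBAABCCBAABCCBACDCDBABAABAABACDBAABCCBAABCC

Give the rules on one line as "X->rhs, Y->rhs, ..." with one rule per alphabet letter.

A->CD, B->BA, C->BAA, D->BCC

  step 0 ⇒ step 1: CAC ⇒ BAA·CD·BAA
    A ↦ CD
    C ↦ BAA
    B ↦ BA  (constrained at step 1)
    D ↦ BCC  (constrained at step 1)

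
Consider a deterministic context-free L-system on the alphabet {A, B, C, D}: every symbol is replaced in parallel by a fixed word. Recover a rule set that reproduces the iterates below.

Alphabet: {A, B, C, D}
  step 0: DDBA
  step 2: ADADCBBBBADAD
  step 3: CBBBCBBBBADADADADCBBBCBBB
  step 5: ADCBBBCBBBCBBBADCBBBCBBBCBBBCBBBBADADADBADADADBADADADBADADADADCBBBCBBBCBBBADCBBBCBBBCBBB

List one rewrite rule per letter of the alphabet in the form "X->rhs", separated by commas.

A->CBB, B->AD, C->B, D->B

  step 2 ⇒ step 3: ADADCBBBBADAD ⇒ CBB·B·CBB·B·B·AD·AD·AD·AD·CBB·B·CBB·B
    A ↦ CBB
    B ↦ AD
    C ↦ B
    D ↦ B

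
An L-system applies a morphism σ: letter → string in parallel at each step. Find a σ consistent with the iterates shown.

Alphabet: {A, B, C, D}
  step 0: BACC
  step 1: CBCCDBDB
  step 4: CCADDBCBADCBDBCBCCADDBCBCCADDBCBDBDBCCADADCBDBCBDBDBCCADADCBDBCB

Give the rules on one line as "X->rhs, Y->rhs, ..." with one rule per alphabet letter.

A->CC, B->CB, C->DB, D->AD

  step 0 ⇒ step 1: BACC ⇒ CB·CC·DB·DB
    A ↦ CC
    B ↦ CB
    C ↦ DB
    D ↦ AD  (constrained at step 1)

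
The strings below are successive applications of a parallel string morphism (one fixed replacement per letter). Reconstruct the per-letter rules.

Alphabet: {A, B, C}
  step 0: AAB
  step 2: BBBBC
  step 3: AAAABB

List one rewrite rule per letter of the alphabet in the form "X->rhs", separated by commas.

  step 2 ⇒ step 3: BBBBC ⇒ A·A·A·A·BB
    B ↦ A
    C ↦ BB
    A ↦ C  (constrained at step 0)

A->C, B->A, C->BB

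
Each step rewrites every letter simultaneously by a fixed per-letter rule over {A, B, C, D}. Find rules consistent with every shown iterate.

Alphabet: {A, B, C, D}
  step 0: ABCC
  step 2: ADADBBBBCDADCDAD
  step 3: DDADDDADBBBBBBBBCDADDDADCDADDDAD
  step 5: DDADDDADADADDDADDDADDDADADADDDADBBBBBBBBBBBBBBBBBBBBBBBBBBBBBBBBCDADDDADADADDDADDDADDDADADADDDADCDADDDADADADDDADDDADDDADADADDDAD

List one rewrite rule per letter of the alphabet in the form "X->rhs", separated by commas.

  step 2 ⇒ step 3: ADADBBBBCDADCDAD ⇒ DD·AD·DD·AD·BB·BB·BB·BB·CD·AD·DD·AD·CD·AD·DD·AD
    A ↦ DD
    B ↦ BB
    C ↦ CD
    D ↦ AD

A->DD, B->BB, C->CD, D->AD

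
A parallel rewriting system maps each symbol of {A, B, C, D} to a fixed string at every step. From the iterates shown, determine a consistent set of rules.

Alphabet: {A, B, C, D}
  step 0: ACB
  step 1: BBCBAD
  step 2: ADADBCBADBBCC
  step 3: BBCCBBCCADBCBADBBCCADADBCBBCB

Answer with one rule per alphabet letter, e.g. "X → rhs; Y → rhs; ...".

A->B, B->AD, C->BCB, D->BCC

  step 2 ⇒ step 3: ADADBCBADBBCC ⇒ B·BCC·B·BCC·AD·BCB·AD·B·BCC·AD·AD·BCB·BCB
    A ↦ B
    B ↦ AD
    C ↦ BCB
    D ↦ BCC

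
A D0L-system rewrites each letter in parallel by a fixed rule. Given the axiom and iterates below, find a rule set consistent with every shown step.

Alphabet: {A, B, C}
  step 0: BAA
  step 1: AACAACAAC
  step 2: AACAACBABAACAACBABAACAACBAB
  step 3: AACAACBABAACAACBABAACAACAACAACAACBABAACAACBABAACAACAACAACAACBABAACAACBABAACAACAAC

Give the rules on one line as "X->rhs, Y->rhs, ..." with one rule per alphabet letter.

A->AAC, B->AAC, C->BAB

  step 2 ⇒ step 3: AACAACBABAACAACBABAACAACBAB ⇒ AAC·AAC·BAB·AAC·AAC·BAB·AAC·AAC·AAC·AAC·AAC·BAB·AAC·AAC·BAB·AAC·AAC·AAC·AAC·AAC·BAB·AAC·AAC·BAB·AAC·AAC·AAC
    A ↦ AAC
    B ↦ AAC
    C ↦ BAB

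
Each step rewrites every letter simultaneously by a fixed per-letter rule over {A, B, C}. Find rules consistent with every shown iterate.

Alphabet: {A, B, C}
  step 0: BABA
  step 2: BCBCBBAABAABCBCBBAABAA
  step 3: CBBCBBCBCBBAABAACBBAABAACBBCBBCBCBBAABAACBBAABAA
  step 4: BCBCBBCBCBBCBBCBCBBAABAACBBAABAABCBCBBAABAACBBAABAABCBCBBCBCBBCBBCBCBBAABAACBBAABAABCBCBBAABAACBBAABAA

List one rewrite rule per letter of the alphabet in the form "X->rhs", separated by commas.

A->BAA, B->CB, C->B

  step 3 ⇒ step 4: CBBCBBCBCBBAABAACBBAABAACBBCBBCBCBBAABAACBBAABAA ⇒ B·CB·CB·B·CB·CB·B·CB·B·CB·CB·BAA·BAA·CB·BAA·BAA·B·CB·CB·BAA·BAA·CB·BAA·BAA·B·CB·CB·B·CB·CB·B·CB·B·CB·CB·BAA·BAA·CB·BAA·BAA·B·CB·CB·BAA·BAA·CB·BAA·BAA
    A ↦ BAA
    B ↦ CB
    C ↦ B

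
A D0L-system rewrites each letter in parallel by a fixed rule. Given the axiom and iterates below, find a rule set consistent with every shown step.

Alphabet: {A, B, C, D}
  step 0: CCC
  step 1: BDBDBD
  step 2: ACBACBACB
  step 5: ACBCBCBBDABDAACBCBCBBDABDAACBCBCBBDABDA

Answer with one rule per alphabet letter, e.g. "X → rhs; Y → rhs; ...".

A->CB, B->A, C->BD, D->CB

  step 1 ⇒ step 2: BDBDBD ⇒ A·CB·A·CB·A·CB
    B ↦ A
    D ↦ CB
    A ↦ CB  (constrained at step 2)
  step 0 ⇒ step 1: CCC ⇒ BD·BD·BD
    C ↦ BD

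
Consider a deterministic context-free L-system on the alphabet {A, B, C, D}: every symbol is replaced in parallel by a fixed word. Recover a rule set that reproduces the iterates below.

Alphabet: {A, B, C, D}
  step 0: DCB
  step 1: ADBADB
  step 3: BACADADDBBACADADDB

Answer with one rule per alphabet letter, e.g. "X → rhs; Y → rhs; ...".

A->C, B->DB, C->BA, D->AD

  step 0 ⇒ step 1: DCB ⇒ AD·BA·DB
    B ↦ DB
    C ↦ BA
    D ↦ AD
    A ↦ C  (constrained at step 1)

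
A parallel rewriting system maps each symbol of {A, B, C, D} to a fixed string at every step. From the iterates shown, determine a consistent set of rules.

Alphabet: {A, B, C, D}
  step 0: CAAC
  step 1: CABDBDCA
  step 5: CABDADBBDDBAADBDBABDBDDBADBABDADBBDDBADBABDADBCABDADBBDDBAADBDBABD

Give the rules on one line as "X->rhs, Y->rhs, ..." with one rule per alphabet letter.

A->BD, B->A, C->CA, D->DB

  step 0 ⇒ step 1: CAAC ⇒ CA·BD·BD·CA
    A ↦ BD
    C ↦ CA
    B ↦ A  (constrained at step 1)
    D ↦ DB  (constrained at step 1)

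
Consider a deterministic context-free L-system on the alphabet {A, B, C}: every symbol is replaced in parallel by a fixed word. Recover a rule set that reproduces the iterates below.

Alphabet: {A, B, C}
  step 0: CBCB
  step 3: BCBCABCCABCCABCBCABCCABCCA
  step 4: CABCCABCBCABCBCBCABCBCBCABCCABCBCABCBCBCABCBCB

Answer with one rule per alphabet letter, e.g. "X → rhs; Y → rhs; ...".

  step 3 ⇒ step 4: BCBCABCCABCCABCBCABCCABCCA ⇒ CA·BC·CA·BC·B·CA·BC·BC·B·CA·BC·BC·B·CA·BC·CA·BC·B·CA·BC·BC·B·CA·BC·BC·B
    A ↦ B
    B ↦ CA
    C ↦ BC

A->B, B->CA, C->BC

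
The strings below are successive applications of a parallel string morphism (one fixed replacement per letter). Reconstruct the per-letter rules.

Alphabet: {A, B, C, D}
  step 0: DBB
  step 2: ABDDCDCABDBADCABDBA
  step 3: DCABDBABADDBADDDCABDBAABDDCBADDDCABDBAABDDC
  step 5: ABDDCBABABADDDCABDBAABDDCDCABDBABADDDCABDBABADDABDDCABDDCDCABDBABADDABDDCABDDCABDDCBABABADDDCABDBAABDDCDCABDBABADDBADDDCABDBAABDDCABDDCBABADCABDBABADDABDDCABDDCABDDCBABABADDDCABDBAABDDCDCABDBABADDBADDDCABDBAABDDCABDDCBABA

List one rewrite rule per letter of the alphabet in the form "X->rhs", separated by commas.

  step 2 ⇒ step 3: ABDDCDCABDBADCABDBA ⇒ DC·ABD·BA·BA·DD·BA·DD·DC·ABD·BA·ABD·DC·BA·DD·DC·ABD·BA·ABD·DC
    A ↦ DC
    B ↦ ABD
    C ↦ DD
    D ↦ BA

A->DC, B->ABD, C->DD, D->BA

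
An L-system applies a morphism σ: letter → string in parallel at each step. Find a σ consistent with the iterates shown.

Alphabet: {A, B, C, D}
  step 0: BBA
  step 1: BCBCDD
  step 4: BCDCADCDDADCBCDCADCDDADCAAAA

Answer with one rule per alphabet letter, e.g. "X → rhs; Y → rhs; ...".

A->DD, B->BC, C->DC, D->A

  step 0 ⇒ step 1: BBA ⇒ BC·BC·DD
    A ↦ DD
    B ↦ BC
    C ↦ DC  (constrained at step 1)
    D ↦ A  (constrained at step 1)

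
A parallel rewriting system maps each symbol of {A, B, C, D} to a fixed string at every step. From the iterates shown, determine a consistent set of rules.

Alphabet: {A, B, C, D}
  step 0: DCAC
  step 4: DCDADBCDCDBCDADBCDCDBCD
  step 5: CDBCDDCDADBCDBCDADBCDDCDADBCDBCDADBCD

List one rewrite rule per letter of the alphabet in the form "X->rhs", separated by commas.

A->D, B->AD, C->B, D->CD

  step 4 ⇒ step 5: DCDADBCDCDBCDADBCDCDBCD ⇒ CD·B·CD·D·CD·AD·B·CD·B·CD·AD·B·CD·D·CD·AD·B·CD·B·CD·AD·B·CD
    A ↦ D
    B ↦ AD
    C ↦ B
    D ↦ CD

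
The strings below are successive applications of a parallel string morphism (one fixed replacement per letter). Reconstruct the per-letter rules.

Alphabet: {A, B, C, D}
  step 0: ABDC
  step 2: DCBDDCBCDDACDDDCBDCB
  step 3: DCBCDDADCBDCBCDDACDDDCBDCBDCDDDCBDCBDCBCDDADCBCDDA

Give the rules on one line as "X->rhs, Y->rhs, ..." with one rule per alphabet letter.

A->D, B->A, C->CDD, D->DCB

  step 2 ⇒ step 3: DCBDDCBCDDACDDDCBDCB ⇒ DCB·CDD·A·DCB·DCB·CDD·A·CDD·DCB·DCB·D·CDD·DCB·DCB·DCB·CDD·A·DCB·CDD·A
    A ↦ D
    B ↦ A
    C ↦ CDD
    D ↦ DCB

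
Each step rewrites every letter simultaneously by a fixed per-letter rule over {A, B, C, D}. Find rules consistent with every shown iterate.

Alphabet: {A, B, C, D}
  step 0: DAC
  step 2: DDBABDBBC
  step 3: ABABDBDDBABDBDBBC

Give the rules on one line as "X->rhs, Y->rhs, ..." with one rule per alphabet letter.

  step 2 ⇒ step 3: DDBABDBBC ⇒ AB·AB·DB·D·DB·AB·DB·DB·BC
    A ↦ D
    B ↦ DB
    C ↦ BC
    D ↦ AB

A->D, B->DB, C->BC, D->AB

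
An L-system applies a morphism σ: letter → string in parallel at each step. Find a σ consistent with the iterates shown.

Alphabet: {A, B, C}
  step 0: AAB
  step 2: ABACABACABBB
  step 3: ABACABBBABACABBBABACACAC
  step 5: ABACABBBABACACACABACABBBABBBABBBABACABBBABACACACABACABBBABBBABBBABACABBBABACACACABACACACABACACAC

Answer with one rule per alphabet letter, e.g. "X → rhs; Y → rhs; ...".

  step 2 ⇒ step 3: ABACABACABBB ⇒ AB·AC·AB·BB·AB·AC·AB·BB·AB·AC·AC·AC
    A ↦ AB
    B ↦ AC
    C ↦ BB

A->AB, B->AC, C->BB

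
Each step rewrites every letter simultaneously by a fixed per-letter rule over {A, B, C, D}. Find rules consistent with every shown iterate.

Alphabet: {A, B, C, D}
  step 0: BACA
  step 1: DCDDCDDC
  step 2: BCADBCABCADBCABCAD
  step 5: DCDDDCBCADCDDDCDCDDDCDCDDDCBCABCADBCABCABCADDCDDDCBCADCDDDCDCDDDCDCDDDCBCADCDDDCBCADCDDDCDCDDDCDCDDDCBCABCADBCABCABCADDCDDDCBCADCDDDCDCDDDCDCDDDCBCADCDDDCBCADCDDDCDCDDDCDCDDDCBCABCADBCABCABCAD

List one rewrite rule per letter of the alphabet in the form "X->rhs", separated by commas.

A->DC, B->DCD, C->D, D->BCA

  step 1 ⇒ step 2: DCDDCDDC ⇒ BCA·D·BCA·BCA·D·BCA·BCA·D
    C ↦ D
    D ↦ BCA
  step 0 ⇒ step 1: BACA ⇒ DCD·DC·D·DC
    A ↦ DC
  step 0 ⇒ step 1: BACA ⇒ DCD·DC·D·DC
    B ↦ DCD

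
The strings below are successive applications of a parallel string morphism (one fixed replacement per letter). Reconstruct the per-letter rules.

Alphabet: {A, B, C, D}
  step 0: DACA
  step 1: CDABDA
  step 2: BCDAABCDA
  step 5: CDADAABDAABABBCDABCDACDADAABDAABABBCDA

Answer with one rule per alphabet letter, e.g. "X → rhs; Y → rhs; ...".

  step 1 ⇒ step 2: CDABDA ⇒ B·C·DA·AB·C·DA
    A ↦ DA
    B ↦ AB
    C ↦ B
    D ↦ C

A->DA, B->AB, C->B, D->C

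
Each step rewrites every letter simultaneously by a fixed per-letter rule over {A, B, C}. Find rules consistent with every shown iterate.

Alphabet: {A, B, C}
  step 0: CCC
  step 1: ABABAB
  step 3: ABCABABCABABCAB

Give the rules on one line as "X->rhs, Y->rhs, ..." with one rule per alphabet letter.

A->C, B->AB, C->AB

  step 0 ⇒ step 1: CCC ⇒ AB·AB·AB
    C ↦ AB
    A ↦ C  (constrained at step 1)
    B ↦ AB  (constrained at step 1)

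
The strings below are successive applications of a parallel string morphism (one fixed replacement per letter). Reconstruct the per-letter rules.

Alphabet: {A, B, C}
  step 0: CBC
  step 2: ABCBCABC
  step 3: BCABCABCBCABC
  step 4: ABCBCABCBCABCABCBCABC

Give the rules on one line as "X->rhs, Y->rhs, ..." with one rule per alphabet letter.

A->BC, B->A, C->BC

  step 3 ⇒ step 4: BCABCABCBCABC ⇒ A·BC·BC·A·BC·BC·A·BC·A·BC·BC·A·BC
    A ↦ BC
    B ↦ A
    C ↦ BC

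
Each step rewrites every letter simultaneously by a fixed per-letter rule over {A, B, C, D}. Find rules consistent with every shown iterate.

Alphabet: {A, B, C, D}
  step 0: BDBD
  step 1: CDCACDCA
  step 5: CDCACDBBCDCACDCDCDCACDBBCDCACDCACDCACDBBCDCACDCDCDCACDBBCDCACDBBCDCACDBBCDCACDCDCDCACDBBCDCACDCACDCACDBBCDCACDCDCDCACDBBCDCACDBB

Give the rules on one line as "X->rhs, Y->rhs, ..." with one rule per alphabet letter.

A->BB, B->CD, C->CD, D->CA

  step 0 ⇒ step 1: BDBD ⇒ CD·CA·CD·CA
    B ↦ CD
    D ↦ CA
    A ↦ BB  (constrained at step 1)
    C ↦ CD  (constrained at step 1)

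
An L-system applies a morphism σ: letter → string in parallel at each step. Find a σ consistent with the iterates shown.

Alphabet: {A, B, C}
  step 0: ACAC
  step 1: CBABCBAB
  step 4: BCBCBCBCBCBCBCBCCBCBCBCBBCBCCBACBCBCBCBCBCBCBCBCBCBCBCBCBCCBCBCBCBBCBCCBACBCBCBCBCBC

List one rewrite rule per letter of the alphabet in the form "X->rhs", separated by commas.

  step 0 ⇒ step 1: ACAC ⇒ CBA·B·CBA·B
    A ↦ CBA
    C ↦ B
    B ↦ CBC  (constrained at step 1)

A->CBA, B->CBC, C->B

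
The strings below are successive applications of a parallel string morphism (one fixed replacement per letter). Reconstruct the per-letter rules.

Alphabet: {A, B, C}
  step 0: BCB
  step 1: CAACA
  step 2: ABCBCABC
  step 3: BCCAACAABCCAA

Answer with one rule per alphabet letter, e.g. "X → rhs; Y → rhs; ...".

  step 2 ⇒ step 3: ABCBCABC ⇒ BC·CA·A·CA·A·BC·CA·A
    A ↦ BC
    B ↦ CA
    C ↦ A

A->BC, B->CA, C->A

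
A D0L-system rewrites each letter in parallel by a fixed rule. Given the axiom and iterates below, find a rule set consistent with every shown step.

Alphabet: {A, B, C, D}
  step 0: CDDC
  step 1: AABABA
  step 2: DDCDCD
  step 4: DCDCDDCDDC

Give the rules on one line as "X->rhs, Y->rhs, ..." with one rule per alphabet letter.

  step 1 ⇒ step 2: AABABA ⇒ D·D·C·D·C·D
    A ↦ D
    B ↦ C
  step 0 ⇒ step 1: CDDC ⇒ A·AB·AB·A
    C ↦ A
  step 0 ⇒ step 1: CDDC ⇒ A·AB·AB·A
    D ↦ AB

A->D, B->C, C->A, D->AB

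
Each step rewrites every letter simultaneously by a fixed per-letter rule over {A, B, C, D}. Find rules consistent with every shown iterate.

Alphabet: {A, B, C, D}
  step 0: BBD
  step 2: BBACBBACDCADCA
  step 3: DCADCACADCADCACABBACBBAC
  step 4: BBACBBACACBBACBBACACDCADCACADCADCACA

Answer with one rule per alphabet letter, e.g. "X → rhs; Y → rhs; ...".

A->C, B->DCA, C->A, D->BB

  step 3 ⇒ step 4: DCADCACADCADCACABBACBBAC ⇒ BB·A·C·BB·A·C·A·C·BB·A·C·BB·A·C·A·C·DCA·DCA·C·A·DCA·DCA·C·A
    A ↦ C
    B ↦ DCA
    C ↦ A
    D ↦ BB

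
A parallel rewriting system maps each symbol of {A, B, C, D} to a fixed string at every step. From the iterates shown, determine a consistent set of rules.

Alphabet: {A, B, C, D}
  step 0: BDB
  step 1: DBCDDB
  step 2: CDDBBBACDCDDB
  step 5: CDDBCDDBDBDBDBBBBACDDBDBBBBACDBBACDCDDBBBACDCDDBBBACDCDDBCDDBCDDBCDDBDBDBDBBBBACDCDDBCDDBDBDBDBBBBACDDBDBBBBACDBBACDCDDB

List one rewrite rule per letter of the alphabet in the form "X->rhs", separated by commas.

A->B, B->DB, C->BBA, D->CD

  step 1 ⇒ step 2: DBCDDB ⇒ CD·DB·BBA·CD·CD·DB
    B ↦ DB
    C ↦ BBA
    D ↦ CD
    A ↦ B  (constrained at step 2)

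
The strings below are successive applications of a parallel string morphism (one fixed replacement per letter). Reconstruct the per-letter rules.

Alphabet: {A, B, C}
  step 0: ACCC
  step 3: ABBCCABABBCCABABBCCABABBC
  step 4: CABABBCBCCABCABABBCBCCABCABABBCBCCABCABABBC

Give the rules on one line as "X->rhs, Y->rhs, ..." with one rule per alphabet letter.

A->C, B->AB, C->BC

  step 3 ⇒ step 4: ABBCCABABBCCABABBCCABABBC ⇒ C·AB·AB·BC·BC·C·AB·C·AB·AB·BC·BC·C·AB·C·AB·AB·BC·BC·C·AB·C·AB·AB·BC
    A ↦ C
    B ↦ AB
    C ↦ BC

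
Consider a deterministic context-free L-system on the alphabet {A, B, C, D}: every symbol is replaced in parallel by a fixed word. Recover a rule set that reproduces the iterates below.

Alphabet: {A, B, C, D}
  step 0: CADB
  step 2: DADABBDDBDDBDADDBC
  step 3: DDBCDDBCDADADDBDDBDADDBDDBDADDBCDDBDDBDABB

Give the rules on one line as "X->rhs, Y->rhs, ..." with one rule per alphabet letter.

  step 2 ⇒ step 3: DADABBDDBDDBDADDBC ⇒ DDB·C·DDB·C·DA·DA·DDB·DDB·DA·DDB·DDB·DA·DDB·C·DDB·DDB·DA·BB
    A ↦ C
    B ↦ DA
    C ↦ BB
    D ↦ DDB

A->C, B->DA, C->BB, D->DDB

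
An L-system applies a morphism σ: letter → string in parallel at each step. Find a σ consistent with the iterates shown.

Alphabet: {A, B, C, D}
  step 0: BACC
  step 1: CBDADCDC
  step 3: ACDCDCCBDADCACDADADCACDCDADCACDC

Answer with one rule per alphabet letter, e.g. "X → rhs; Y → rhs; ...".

A->DA, B->CB, C->DC, D->AC

  step 0 ⇒ step 1: BACC ⇒ CB·DA·DC·DC
    A ↦ DA
    B ↦ CB
    C ↦ DC
    D ↦ AC  (constrained at step 1)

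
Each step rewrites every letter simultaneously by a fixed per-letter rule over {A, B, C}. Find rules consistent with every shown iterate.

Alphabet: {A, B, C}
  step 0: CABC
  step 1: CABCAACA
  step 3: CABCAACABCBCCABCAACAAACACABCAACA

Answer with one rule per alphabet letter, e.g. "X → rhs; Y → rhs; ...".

  step 0 ⇒ step 1: CABC ⇒ CA·BC·AA·CA
    A ↦ BC
    B ↦ AA
    C ↦ CA

A->BC, B->AA, C->CA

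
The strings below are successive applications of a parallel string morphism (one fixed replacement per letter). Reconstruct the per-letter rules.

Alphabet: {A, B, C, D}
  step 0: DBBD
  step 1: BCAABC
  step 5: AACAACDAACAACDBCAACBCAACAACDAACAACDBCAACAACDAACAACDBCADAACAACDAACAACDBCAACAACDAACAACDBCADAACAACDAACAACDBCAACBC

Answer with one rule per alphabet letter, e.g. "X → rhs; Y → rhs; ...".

  step 0 ⇒ step 1: DBBD ⇒ BC·A·A·BC
    B ↦ A
    D ↦ BC
    A ↦ AAC  (constrained at step 1)
    C ↦ D  (constrained at step 1)

A->AAC, B->A, C->D, D->BC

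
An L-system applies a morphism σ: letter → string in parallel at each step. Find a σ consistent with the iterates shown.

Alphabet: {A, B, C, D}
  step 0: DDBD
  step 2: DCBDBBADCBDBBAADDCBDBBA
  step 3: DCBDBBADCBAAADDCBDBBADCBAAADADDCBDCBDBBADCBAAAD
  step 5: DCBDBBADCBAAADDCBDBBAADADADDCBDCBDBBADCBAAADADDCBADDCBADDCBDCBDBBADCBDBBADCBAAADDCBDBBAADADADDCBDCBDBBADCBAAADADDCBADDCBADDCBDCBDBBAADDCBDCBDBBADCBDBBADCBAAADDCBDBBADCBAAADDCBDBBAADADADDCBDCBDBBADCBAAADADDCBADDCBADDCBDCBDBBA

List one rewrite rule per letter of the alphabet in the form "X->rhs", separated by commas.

A->AD, B->A, C->DBB, D->DCB

  step 2 ⇒ step 3: DCBDBBADCBDBBAADDCBDBBA ⇒ DCB·DBB·A·DCB·A·A·AD·DCB·DBB·A·DCB·A·A·AD·AD·DCB·DCB·DBB·A·DCB·A·A·AD
    A ↦ AD
    B ↦ A
    C ↦ DBB
    D ↦ DCB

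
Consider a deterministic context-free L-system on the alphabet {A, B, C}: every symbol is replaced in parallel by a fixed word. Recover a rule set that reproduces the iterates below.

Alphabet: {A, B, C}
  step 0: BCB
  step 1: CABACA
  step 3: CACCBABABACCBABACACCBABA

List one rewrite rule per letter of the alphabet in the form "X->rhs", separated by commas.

A->CC, B->CA, C->BA

  step 0 ⇒ step 1: BCB ⇒ CA·BA·CA
    B ↦ CA
    C ↦ BA
    A ↦ CC  (constrained at step 1)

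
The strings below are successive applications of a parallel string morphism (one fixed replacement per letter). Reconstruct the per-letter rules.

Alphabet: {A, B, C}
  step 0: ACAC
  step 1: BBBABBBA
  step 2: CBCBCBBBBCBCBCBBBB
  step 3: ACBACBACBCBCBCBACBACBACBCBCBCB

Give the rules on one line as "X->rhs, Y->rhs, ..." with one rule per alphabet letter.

A->BBB, B->CB, C->A

  step 2 ⇒ step 3: CBCBCBBBBCBCBCBBBB ⇒ A·CB·A·CB·A·CB·CB·CB·CB·A·CB·A·CB·A·CB·CB·CB·CB
    B ↦ CB
    C ↦ A
  step 0 ⇒ step 1: ACAC ⇒ BBB·A·BBB·A
    A ↦ BBB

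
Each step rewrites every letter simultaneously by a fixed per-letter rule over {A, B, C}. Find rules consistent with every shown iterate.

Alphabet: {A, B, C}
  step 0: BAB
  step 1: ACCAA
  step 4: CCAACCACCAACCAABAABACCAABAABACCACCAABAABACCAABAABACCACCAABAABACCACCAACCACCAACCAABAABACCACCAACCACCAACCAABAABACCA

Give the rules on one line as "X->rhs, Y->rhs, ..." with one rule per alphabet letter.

A->CCA, B->A, C->ABA

  step 0 ⇒ step 1: BAB ⇒ A·CCA·A
    A ↦ CCA
    B ↦ A
    C ↦ ABA  (constrained at step 1)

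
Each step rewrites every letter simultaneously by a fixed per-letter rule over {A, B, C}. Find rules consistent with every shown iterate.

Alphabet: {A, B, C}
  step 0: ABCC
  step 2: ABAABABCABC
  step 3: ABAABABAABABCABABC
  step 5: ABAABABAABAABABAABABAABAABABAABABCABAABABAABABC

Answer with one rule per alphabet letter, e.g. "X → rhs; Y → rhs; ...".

A->AB, B->A, C->BC

  step 2 ⇒ step 3: ABAABABCABC ⇒ AB·A·AB·AB·A·AB·A·BC·AB·A·BC
    A ↦ AB
    B ↦ A
    C ↦ BC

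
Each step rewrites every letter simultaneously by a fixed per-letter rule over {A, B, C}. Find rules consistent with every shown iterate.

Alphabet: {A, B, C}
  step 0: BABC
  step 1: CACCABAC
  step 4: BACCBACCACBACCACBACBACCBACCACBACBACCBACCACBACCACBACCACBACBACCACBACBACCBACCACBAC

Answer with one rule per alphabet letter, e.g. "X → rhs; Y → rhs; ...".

A->C, B->CA, C->BAC

  step 0 ⇒ step 1: BABC ⇒ CA·C·CA·BAC
    A ↦ C
    B ↦ CA
    C ↦ BAC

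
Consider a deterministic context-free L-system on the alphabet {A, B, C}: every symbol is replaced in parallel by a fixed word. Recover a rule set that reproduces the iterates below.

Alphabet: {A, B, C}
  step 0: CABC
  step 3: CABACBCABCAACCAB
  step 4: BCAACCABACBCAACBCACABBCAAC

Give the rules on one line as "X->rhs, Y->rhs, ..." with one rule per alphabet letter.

  step 3 ⇒ step 4: CABACBCABCAACCAB ⇒ B·CA·AC·CA·B·AC·B·CA·AC·B·CA·CA·B·B·CA·AC
    A ↦ CA
    B ↦ AC
    C ↦ B

A->CA, B->AC, C->B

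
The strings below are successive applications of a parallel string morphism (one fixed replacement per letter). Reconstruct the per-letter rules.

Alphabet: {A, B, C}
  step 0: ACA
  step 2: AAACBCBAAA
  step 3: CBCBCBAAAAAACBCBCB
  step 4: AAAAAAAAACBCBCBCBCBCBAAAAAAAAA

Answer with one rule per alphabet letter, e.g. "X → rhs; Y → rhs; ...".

A->CB, B->A, C->AA

  step 3 ⇒ step 4: CBCBCBAAAAAACBCBCB ⇒ AA·A·AA·A·AA·A·CB·CB·CB·CB·CB·CB·AA·A·AA·A·AA·A
    A ↦ CB
    B ↦ A
    C ↦ AA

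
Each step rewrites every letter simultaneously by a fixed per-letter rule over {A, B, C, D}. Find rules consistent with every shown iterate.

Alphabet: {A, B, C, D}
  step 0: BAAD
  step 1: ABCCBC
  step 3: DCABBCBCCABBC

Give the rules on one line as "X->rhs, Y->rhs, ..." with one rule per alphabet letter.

A->C, B->AB, C->D, D->BC

  step 0 ⇒ step 1: BAAD ⇒ AB·C·C·BC
    A ↦ C
    B ↦ AB
    D ↦ BC
    C ↦ D  (constrained at step 1)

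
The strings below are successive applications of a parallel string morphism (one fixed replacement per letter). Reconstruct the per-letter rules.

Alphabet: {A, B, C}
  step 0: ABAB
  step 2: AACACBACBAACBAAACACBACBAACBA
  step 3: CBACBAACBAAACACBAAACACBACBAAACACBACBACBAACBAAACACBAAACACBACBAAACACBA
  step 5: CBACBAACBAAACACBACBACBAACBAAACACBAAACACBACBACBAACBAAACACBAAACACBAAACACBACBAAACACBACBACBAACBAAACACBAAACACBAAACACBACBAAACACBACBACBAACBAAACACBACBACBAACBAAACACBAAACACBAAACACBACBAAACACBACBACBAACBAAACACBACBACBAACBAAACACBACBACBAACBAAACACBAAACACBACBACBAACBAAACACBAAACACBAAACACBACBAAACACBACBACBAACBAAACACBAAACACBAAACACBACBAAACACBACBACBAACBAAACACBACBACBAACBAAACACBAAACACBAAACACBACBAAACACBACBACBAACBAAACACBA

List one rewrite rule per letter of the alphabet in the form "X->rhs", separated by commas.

  step 2 ⇒ step 3: AACACBACBAACBAAACACBACBAACBA ⇒ CBA·CBA·A·CBA·A·ACA·CBA·A·ACA·CBA·CBA·A·ACA·CBA·CBA·CBA·A·CBA·A·ACA·CBA·A·ACA·CBA·CBA·A·ACA·CBA
    A ↦ CBA
    B ↦ ACA
    C ↦ A

A->CBA, B->ACA, C->A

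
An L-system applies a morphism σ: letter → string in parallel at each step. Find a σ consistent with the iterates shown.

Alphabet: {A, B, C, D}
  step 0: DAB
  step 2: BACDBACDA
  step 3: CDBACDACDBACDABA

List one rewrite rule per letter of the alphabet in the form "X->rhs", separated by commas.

  step 2 ⇒ step 3: BACDBACDA ⇒ CD·BA·CD·A·CD·BA·CD·A·BA
    A ↦ BA
    B ↦ CD
    C ↦ CD
    D ↦ A

A->BA, B->CD, C->CD, D->A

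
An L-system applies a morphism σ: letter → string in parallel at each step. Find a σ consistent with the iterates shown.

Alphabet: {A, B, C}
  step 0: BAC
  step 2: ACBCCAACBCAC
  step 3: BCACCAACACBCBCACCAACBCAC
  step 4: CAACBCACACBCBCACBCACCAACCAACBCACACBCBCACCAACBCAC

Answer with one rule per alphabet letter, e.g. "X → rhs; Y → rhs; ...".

A->BC, B->CA, C->AC

  step 3 ⇒ step 4: BCACCAACACBCBCACCAACBCAC ⇒ CA·AC·BC·AC·AC·BC·BC·AC·BC·AC·CA·AC·CA·AC·BC·AC·AC·BC·BC·AC·CA·AC·BC·AC
    A ↦ BC
    B ↦ CA
    C ↦ AC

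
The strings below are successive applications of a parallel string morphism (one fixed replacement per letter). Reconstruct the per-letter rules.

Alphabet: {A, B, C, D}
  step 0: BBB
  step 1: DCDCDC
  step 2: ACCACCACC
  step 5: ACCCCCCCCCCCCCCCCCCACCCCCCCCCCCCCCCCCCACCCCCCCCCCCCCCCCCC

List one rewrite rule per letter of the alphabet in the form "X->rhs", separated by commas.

  step 1 ⇒ step 2: DCDCDC ⇒ A·CC·A·CC·A·CC
    C ↦ CC
    D ↦ A
    A ↦ B  (constrained at step 2)
  step 0 ⇒ step 1: BBB ⇒ DC·DC·DC
    B ↦ DC

A->B, B->DC, C->CC, D->A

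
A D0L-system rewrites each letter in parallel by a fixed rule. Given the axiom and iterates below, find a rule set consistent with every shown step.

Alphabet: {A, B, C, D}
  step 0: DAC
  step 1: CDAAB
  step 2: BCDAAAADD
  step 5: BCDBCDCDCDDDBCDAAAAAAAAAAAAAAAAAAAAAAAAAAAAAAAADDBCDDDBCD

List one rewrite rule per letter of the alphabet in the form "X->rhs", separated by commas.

  step 1 ⇒ step 2: CDAAB ⇒ B·CD·AA·AA·DD
    A ↦ AA
    B ↦ DD
    C ↦ B
    D ↦ CD

A->AA, B->DD, C->B, D->CD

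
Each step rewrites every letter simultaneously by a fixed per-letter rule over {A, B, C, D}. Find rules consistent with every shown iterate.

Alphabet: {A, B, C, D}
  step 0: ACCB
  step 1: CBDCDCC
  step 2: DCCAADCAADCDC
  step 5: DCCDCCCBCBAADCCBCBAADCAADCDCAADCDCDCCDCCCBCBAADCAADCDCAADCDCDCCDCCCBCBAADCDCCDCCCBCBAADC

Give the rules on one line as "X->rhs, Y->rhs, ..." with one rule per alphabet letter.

  step 1 ⇒ step 2: CBDCDCC ⇒ DC·C·AA·DC·AA·DC·DC
    B ↦ C
    C ↦ DC
    D ↦ AA
  step 0 ⇒ step 1: ACCB ⇒ CB·DC·DC·C
    A ↦ CB

A->CB, B->C, C->DC, D->AA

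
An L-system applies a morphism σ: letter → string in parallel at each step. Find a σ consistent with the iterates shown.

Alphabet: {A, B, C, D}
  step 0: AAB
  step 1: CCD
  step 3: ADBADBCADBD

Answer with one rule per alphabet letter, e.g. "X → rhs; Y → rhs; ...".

  step 0 ⇒ step 1: AAB ⇒ C·C·D
    A ↦ C
    B ↦ D
    C ↦ D  (constrained at step 1)
    D ↦ ADB  (constrained at step 1)

A->C, B->D, C->D, D->ADB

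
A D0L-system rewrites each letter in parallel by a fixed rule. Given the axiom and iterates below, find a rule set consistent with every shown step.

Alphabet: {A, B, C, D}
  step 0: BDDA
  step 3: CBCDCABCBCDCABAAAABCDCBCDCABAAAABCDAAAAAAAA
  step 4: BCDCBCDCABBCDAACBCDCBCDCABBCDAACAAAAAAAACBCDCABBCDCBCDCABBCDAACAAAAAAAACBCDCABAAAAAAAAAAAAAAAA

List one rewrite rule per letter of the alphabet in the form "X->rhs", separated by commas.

A->AA, B->C, C->BCD, D->CAB

  step 3 ⇒ step 4: CBCDCABCBCDCABAAAABCDCBCDCABAAAABCDAAAAAAAA ⇒ BCD·C·BCD·CAB·BCD·AA·C·BCD·C·BCD·CAB·BCD·AA·C·AA·AA·AA·AA·C·BCD·CAB·BCD·C·BCD·CAB·BCD·AA·C·AA·AA·AA·AA·C·BCD·CAB·AA·AA·AA·AA·AA·AA·AA·AA
    A ↦ AA
    B ↦ C
    C ↦ BCD
    D ↦ CAB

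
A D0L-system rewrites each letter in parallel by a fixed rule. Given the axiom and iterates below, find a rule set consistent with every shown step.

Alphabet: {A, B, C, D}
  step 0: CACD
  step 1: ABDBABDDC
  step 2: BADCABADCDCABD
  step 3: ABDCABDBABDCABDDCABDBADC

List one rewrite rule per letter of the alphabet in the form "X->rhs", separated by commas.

  step 2 ⇒ step 3: BADCABADCDCABD ⇒ A·B·DC·ABD·B·A·B·DC·ABD·DC·ABD·B·A·DC
    A ↦ B
    B ↦ A
    C ↦ ABD
    D ↦ DC

A->B, B->A, C->ABD, D->DC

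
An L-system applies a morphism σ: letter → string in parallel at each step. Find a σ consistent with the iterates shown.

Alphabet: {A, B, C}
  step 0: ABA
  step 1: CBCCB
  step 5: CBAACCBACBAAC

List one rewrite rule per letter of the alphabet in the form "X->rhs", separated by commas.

A->CB, B->C, C->A

  step 0 ⇒ step 1: ABA ⇒ CB·C·CB
    A ↦ CB
    B ↦ C
    C ↦ A  (constrained at step 1)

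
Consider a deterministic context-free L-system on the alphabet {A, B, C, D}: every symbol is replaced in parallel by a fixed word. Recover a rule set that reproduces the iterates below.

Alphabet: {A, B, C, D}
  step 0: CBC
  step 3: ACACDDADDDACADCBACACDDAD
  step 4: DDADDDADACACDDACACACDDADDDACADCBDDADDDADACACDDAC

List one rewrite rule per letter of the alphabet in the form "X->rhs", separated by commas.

  step 3 ⇒ step 4: ACACDDADDDACADCBACACDDAD ⇒ DD·AD·DD·AD·AC·AC·DD·AC·AC·AC·DD·AD·DD·AC·AD·CB·DD·AD·DD·AD·AC·AC·DD·AC
    A ↦ DD
    B ↦ CB
    C ↦ AD
    D ↦ AC

A->DD, B->CB, C->AD, D->AC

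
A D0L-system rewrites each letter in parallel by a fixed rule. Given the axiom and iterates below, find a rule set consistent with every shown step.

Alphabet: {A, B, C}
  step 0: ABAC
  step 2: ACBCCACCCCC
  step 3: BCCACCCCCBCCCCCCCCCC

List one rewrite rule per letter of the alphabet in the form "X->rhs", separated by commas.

  step 2 ⇒ step 3: ACBCCACCCCC ⇒ B·CC·AC·CC·CC·B·CC·CC·CC·CC·CC
    A ↦ B
    B ↦ AC
    C ↦ CC

A->B, B->AC, C->CC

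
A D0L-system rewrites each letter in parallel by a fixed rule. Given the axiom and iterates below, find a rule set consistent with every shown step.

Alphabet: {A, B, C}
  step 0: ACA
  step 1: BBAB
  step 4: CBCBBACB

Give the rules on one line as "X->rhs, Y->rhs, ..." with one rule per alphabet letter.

  step 0 ⇒ step 1: ACA ⇒ B·BA·B
    A ↦ B
    C ↦ BA
    B ↦ C  (constrained at step 1)

A->B, B->C, C->BA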